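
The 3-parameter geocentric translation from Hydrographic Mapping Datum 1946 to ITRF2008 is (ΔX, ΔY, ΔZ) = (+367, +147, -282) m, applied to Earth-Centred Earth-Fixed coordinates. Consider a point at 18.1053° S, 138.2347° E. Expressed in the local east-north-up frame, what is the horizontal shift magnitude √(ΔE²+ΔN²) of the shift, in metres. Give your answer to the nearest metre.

The local east axis at (φ, λ) is (−sin λ, cos λ, 0), so ΔE = −sin(138.2347°)·367 + cos(138.2347°)·147 = -354.10 m.
The local north axis is (−sin φ cos λ, −sin φ sin λ, cos φ), giving ΔN = -85.068 + 30.428 − 268.037 = -322.68 m.
Horizontal magnitude = √(ΔE² + ΔN²) = √((-354.10)² + (-322.68)²) = 479.07 m.

479 m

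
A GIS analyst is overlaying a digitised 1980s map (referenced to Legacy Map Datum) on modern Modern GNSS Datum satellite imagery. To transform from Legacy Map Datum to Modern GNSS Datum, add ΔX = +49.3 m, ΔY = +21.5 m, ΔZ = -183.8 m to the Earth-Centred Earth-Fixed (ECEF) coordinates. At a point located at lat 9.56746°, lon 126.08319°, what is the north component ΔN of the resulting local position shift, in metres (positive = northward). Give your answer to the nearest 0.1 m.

At φ = 9.56746°, λ = 126.08319°: sin φ = 0.166209, cos φ = 0.986091, sin λ = 0.808163, cos λ = -0.588959.
ΔN = −sin φ cos λ·ΔX − sin φ sin λ·ΔY + cos φ·ΔZ = −(0.166209)(-0.588959)(49.3) − (0.166209)(0.808163)(21.5) + (0.986091)(-183.8) = -179.31 m.

ΔN = -179.3 m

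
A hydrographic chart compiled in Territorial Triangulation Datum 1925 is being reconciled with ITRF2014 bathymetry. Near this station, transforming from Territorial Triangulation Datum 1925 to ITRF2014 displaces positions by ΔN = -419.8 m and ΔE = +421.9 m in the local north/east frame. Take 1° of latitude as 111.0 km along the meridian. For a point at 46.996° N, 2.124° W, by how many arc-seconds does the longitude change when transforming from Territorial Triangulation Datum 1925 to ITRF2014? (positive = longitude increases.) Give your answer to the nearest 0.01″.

Δλ = 20.06″

At latitude 46.996°, cos φ = 0.682049.
1° of longitude at this latitude = 111.0 × cos φ = 75.71 km, so Δλ = 421.9 / 75707.5 = 0.0055728° = 20.062″.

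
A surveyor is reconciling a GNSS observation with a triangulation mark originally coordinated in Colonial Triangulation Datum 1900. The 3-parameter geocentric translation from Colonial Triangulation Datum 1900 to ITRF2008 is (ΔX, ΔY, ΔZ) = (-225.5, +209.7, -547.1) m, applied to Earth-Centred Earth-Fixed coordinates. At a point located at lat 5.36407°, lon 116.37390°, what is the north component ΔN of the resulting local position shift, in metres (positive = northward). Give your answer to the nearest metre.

ΔN = -572 m

At φ = 5.36407°, λ = 116.37390°: sin φ = 0.093484, cos φ = 0.995621, sin λ = 0.895914, cos λ = -0.444227.
ΔN = −sin φ cos λ·ΔX − sin φ sin λ·ΔY + cos φ·ΔZ = −(0.093484)(-0.444227)(-225.5) − (0.093484)(0.895914)(209.7) + (0.995621)(-547.1) = -571.63 m.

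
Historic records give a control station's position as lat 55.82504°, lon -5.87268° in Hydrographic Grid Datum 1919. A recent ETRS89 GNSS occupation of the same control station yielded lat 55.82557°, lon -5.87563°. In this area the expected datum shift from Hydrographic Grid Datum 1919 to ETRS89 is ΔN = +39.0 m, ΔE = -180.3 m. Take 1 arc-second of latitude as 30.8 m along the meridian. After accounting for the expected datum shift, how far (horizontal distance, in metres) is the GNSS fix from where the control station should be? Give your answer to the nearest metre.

Observed coordinate differences: Δφ = +0.00053°, Δλ = -0.00295°.
Converting to metres (1° lat = 110880 m, cos φ = 0.561722): observed ΔN = 58.8 m, observed ΔE = -183.7 m.
Subtracting the expected shift leaves a residual of 58.8 − (39.0) = 19.8 m north and -183.7 − (-180.3) = -3.4 m east.
Residual distance = √(19.8² + (-3.4)²) = 20.1 m.

20 m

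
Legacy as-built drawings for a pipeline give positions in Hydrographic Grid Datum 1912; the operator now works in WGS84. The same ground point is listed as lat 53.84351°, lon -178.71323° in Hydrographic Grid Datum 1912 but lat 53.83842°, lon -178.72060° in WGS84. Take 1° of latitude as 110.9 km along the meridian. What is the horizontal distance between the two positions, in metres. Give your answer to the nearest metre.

742 m

Δφ = 53.83842° − 53.84351° = -0.00509°; Δλ = -178.72060° − -178.71323° = -0.00737°.
ΔN = Δφ × 110900 = -564.5 m; ΔE = Δλ × 110900 × cos(53.84351°) = -0.00737 × 110900 × 0.589993 = -482.2 m.
Distance = √(ΔE² + ΔN²) = √((-482.2)² + (-564.5)²) = 742.4 m.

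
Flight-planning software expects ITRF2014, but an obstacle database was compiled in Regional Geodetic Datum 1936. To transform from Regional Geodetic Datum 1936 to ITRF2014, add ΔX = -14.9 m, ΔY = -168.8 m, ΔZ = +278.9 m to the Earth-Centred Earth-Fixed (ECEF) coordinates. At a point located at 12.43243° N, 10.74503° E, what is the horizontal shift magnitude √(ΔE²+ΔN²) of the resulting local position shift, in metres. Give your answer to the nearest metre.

326 m

The local east axis at (φ, λ) is (−sin λ, cos λ, 0), so ΔE = −sin(10.74503°)·(-14.9) + cos(10.74503°)·(-168.8) = -163.06 m.
The local north axis is (−sin φ cos λ, −sin φ sin λ, cos φ), giving ΔN = 3.152 + 6.775 + 272.360 = 282.29 m.
Horizontal magnitude = √(ΔE² + ΔN²) = √((-163.06)² + 282.29²) = 326.00 m.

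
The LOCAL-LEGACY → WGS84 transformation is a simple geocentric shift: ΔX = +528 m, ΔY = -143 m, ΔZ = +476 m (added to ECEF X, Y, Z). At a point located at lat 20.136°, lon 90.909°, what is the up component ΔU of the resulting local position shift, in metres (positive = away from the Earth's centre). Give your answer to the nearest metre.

ΔU = 22 m

At φ = 20.136°, λ = 90.909°: sin φ = 0.344250, cos φ = 0.938878, sin λ = 0.999874, cos λ = -0.015864.
ΔU = cos φ cos λ·ΔX + cos φ sin λ·ΔY + sin φ·ΔZ = (0.938878)(-0.015864)(528) + (0.938878)(0.999874)(-143) + (0.344250)(476) = 21.76 m.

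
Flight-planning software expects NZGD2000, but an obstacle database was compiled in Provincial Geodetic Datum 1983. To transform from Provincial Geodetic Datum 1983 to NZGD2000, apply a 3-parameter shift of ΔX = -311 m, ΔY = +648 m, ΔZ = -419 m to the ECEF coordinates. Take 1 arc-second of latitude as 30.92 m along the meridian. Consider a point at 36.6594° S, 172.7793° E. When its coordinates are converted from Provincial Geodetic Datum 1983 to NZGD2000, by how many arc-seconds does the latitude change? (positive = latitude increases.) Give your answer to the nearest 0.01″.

sin φ = -0.597057, cos φ = 0.802199, sin λ = 0.125692, cos λ = -0.992069.
North component: ΔN = −sin φ cos λ·ΔX − sin φ sin λ·ΔY + cos φ·ΔZ = −(-0.597057)(-0.992069)(-311) − (-0.597057)(0.125692)(648) + (0.802199)(-419) = -103.28 m.
1° of latitude spans 3600 × 30.92 = 111312 m, so Δφ = -103.28 / 111312 × 3600 = -3.340″.

Δφ = -3.34″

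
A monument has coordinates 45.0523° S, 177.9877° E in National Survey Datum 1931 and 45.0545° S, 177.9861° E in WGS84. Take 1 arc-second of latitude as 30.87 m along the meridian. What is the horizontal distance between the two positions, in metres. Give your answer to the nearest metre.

Δφ = -45.0545° − -45.0523° = -0.0022°; Δλ = 177.9861° − 177.9877° = -0.0016°.
1° of latitude = 3600 × 30.87 = 111132 m.
ΔN = Δφ × 111132 = -244.5 m; ΔE = Δλ × 111132 × cos(-45.0523°) = -0.0016 × 111132 × 0.706461 = -125.6 m.
Distance = √(ΔE² + ΔN²) = √((-125.6)² + (-244.5)²) = 274.9 m.

275 m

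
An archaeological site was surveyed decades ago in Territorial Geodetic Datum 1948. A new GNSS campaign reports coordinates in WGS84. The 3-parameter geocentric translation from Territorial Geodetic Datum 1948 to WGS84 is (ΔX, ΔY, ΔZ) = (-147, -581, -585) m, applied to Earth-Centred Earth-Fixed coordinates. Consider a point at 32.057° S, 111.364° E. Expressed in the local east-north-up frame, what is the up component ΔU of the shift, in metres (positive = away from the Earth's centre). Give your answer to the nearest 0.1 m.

The local up (radial) axis is (cos φ cos λ, cos φ sin λ, sin φ), giving ΔU = 45.385 − 458.573 + 310.496 = -102.69 m.

ΔU = -102.7 m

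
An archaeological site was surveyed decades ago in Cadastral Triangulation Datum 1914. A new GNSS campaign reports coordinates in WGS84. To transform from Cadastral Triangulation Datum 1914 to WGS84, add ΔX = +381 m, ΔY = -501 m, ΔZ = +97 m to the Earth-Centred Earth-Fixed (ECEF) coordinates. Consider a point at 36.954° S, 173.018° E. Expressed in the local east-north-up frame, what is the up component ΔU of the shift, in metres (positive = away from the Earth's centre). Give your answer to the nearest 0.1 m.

The local up (radial) axis is (cos φ cos λ, cos φ sin λ, sin φ), giving ΔU = -302.206 − 48.667 − 58.314 = -409.19 m.

ΔU = -409.2 m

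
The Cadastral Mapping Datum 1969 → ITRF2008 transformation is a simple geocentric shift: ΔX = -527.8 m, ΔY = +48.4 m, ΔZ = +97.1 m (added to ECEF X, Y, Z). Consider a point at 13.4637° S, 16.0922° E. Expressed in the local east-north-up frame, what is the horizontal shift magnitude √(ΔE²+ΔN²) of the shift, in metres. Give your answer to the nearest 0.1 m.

At φ = -13.4637°, λ = 16.0922°: sin φ = -0.232829, cos φ = 0.972518, sin λ = 0.277184, cos λ = 0.960817.
ΔE = −sin λ·ΔX + cos λ·ΔY = −(0.277184)·(-527.8) + (0.960817)·(48.4) = 192.80 m.
ΔN = −sin φ cos λ·ΔX − sin φ sin λ·ΔY + cos φ·ΔZ = −(-0.232829)(0.960817)(-527.8) − (-0.232829)(0.277184)(48.4) + (0.972518)(97.1) = -20.52 m.
Horizontal magnitude = √(ΔE² + ΔN²) = √(192.80² + (-20.52)²) = 193.89 m.

193.9 m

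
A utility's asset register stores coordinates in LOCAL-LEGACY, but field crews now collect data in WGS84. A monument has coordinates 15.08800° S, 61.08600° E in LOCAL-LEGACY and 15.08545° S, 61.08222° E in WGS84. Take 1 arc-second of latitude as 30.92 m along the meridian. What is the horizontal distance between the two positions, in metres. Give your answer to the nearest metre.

Δφ = -15.08545° − -15.08800° = +0.00255°; Δλ = 61.08222° − 61.08600° = -0.00378°.
1° of latitude = 3600 × 30.92 = 111312 m.
ΔN = Δφ × 111312 = 283.8 m; ΔE = Δλ × 111312 × cos(-15.08800°) = -0.00378 × 111312 × 0.965527 = -406.3 m.
Distance = √(ΔE² + ΔN²) = √((-406.3)² + 283.8²) = 495.6 m.

496 m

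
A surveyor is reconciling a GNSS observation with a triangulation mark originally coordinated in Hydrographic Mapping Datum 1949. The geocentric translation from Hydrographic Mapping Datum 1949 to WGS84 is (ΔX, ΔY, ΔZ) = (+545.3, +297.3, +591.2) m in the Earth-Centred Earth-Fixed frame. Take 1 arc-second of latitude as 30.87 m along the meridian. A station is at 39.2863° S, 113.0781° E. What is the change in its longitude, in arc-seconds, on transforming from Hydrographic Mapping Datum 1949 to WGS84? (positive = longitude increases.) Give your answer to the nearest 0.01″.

Δλ = -25.87″

sin φ = -0.633196, cos φ = 0.773992, sin λ = 0.919971, cos λ = -0.391986.
East component: ΔE = −sin λ·ΔX + cos λ·ΔY = −(0.919971)(545.3) + (-0.391986)(297.3) = -618.20 m.
1° of latitude spans 3600 × 30.87 = 111132 m; at latitude φ, 1° of longitude spans that × cos φ = 86015.2 m, so Δλ = -618.20 / 86015.2 × 3600 = -25.873″.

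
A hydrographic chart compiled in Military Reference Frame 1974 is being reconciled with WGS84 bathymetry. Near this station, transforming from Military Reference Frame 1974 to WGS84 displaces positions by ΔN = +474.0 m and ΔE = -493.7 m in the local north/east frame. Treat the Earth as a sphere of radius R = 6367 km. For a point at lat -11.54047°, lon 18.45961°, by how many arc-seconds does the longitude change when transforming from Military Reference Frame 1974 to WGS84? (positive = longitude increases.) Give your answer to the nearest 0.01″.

Δλ = -16.32″

At latitude -11.54047°, cos φ = 0.979784.
One radian of longitude at latitude φ spans R cos φ, so Δλ = ΔE / (R cos φ) = -493.7 / (6367000 × 0.979784) = -7.9140e-05 rad = -16.324″.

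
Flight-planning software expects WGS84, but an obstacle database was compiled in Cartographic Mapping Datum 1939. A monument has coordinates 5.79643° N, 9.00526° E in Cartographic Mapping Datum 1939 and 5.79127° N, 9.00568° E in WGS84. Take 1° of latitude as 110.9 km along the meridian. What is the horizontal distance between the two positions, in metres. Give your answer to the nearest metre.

574 m

Δφ = 5.79127° − 5.79643° = -0.00516°; Δλ = 9.00568° − 9.00526° = +0.00042°.
ΔN = Δφ × 110900 = -572.2 m; ΔE = Δλ × 110900 × cos(5.79643°) = +0.00042 × 110900 × 0.994887 = 46.3 m.
Distance = √(ΔE² + ΔN²) = √(46.3² + (-572.2)²) = 574.1 m.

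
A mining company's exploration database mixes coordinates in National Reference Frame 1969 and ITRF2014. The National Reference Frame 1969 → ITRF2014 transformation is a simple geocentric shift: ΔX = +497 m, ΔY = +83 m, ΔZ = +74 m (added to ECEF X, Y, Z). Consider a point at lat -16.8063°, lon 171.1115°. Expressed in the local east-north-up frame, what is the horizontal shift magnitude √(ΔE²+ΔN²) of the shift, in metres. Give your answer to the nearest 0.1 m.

172.5 m

At φ = -16.8063°, λ = 171.1115°: sin φ = -0.289137, cos φ = 0.957288, sin λ = 0.154512, cos λ = -0.987991.
ΔE = −sin λ·ΔX + cos λ·ΔY = −(0.154512)·(497) + (-0.987991)·(83) = -158.80 m.
ΔN = −sin φ cos λ·ΔX − sin φ sin λ·ΔY + cos φ·ΔZ = −(-0.289137)(-0.987991)(497) − (-0.289137)(0.154512)(83) + (0.957288)(74) = -67.43 m.
Horizontal magnitude = √(ΔE² + ΔN²) = √((-158.80)² + (-67.43)²) = 172.52 m.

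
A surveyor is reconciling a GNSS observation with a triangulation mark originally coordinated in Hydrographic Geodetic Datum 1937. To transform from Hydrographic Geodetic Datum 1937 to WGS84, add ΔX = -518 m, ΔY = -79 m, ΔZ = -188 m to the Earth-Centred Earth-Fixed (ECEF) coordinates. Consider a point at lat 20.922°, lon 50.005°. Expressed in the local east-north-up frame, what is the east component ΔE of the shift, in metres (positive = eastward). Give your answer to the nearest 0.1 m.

ΔE = 346.1 m

The local east axis at (φ, λ) is (−sin λ, cos λ, 0), so ΔE = −sin(50.005°)·(-518) + cos(50.005°)·(-79) = 346.07 m.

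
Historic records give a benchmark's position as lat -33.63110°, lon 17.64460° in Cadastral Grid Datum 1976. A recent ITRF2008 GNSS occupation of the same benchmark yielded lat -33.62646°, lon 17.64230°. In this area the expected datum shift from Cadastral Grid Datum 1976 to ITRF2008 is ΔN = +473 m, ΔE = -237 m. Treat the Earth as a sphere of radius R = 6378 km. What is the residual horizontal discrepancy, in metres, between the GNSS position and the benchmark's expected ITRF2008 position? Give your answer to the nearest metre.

50 m

Observed coordinate differences: Δφ = +0.00464°, Δλ = -0.00230°.
Converting to metres (1° lat = 111317 m, cos φ = 0.832621): observed ΔN = 516.5 m, observed ΔE = -213.2 m.
Subtracting the expected shift leaves a residual of 516.5 − (473) = 43.5 m north and -213.2 − (-237) = 23.8 m east.
Residual distance = √(43.5² + 23.8²) = 49.6 m.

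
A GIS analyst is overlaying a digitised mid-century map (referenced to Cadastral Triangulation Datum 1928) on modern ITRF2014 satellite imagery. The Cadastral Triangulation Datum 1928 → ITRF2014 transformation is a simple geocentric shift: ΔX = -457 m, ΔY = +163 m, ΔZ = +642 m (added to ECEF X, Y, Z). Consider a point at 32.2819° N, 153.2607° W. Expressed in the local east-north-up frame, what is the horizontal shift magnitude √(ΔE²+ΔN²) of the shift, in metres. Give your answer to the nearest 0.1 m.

The local east axis at (φ, λ) is (−sin λ, cos λ, 0), so ΔE = −sin(-153.2607°)·(-457) + cos(-153.2607°)·163 = -351.19 m.
The local north axis is (−sin φ cos λ, −sin φ sin λ, cos φ), giving ΔN = -217.976 + 39.169 + 542.766 = 363.96 m.
Horizontal magnitude = √(ΔE² + ΔN²) = √((-351.19)² + 363.96²) = 505.77 m.

505.8 m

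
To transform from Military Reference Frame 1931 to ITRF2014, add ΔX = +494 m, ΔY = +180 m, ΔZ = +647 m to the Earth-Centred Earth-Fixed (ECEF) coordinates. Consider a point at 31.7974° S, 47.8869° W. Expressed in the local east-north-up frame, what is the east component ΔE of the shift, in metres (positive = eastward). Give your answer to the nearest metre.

At φ = -31.7974°, λ = -47.8869°: sin φ = -0.526917, cos φ = 0.849917, sin λ = -0.741823, cos λ = 0.670596.
ΔE = −sin λ·ΔX + cos λ·ΔY = −(-0.741823)·(494) + (0.670596)·(180) = 487.17 m.

ΔE = 487 m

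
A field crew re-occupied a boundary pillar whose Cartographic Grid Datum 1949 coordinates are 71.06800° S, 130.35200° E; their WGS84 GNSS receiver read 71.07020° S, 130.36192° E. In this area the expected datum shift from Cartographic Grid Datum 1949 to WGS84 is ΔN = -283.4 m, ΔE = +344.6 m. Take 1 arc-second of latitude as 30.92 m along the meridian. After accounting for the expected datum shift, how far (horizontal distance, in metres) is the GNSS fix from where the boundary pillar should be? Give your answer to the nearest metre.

Observed coordinate differences: Δφ = -0.00220°, Δλ = +0.00992°.
Converting to metres (1° lat = 111312 m, cos φ = 0.324446): observed ΔN = -244.9 m, observed ΔE = 358.3 m.
Subtracting the expected shift leaves a residual of -244.9 − (-283.4) = 38.5 m north and 358.3 − (344.6) = 13.7 m east.
Residual distance = √(38.5² + 13.7²) = 40.9 m.

41 m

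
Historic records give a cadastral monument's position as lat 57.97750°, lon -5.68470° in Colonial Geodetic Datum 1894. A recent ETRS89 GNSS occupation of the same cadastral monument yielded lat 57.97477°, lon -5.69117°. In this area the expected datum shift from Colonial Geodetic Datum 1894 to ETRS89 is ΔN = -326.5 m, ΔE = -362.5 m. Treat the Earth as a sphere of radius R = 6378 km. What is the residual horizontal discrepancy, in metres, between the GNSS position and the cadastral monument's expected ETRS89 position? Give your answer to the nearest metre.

Observed coordinate differences: Δφ = -0.00273°, Δλ = -0.00647°.
Converting to metres (1° lat = 111317 m, cos φ = 0.530252): observed ΔN = -303.9 m, observed ΔE = -381.9 m.
Subtracting the expected shift leaves a residual of -303.9 − (-326.5) = 22.6 m north and -381.9 − (-362.5) = -19.4 m east.
Residual distance = √(22.6² + (-19.4)²) = 29.8 m.

30 m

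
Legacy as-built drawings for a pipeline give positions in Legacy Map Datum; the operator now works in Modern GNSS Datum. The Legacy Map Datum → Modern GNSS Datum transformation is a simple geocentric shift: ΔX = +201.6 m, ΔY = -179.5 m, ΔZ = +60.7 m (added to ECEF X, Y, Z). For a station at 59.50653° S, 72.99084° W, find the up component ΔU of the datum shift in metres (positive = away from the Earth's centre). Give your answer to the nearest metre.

At φ = -59.50653°, λ = -72.99084°: sin φ = -0.861687, cos φ = 0.507440, sin λ = -0.956258, cos λ = 0.292525.
ΔU = cos φ cos λ·ΔX + cos φ sin λ·ΔY + sin φ·ΔZ = (0.507440)(0.292525)(201.6) + (0.507440)(-0.956258)(-179.5) + (-0.861687)(60.7) = 64.72 m.

ΔU = 65 m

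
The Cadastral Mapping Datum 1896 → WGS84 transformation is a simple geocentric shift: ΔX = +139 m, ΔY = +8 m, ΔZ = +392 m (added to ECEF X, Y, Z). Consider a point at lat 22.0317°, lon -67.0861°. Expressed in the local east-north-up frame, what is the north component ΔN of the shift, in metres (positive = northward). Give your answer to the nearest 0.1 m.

ΔN = 345.8 m

At φ = 22.0317°, λ = -67.0861°: sin φ = 0.375120, cos φ = 0.926976, sin λ = -0.921091, cos λ = 0.389347.
ΔN = −sin φ cos λ·ΔX − sin φ sin λ·ΔY + cos φ·ΔZ = −(0.375120)(0.389347)(139) − (0.375120)(-0.921091)(8) + (0.926976)(392) = 345.84 m.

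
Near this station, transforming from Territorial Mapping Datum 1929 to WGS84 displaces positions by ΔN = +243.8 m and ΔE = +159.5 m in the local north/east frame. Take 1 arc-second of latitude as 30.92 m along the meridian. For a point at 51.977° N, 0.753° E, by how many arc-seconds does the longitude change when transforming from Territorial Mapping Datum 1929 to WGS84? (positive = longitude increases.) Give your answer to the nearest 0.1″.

Δλ = 8.4″

At latitude 51.977°, cos φ = 0.615978.
1″ of longitude at this latitude = 30.92 × cos φ = 19.0460 m, so Δλ = 159.5 / 19.0460 = 8.374″.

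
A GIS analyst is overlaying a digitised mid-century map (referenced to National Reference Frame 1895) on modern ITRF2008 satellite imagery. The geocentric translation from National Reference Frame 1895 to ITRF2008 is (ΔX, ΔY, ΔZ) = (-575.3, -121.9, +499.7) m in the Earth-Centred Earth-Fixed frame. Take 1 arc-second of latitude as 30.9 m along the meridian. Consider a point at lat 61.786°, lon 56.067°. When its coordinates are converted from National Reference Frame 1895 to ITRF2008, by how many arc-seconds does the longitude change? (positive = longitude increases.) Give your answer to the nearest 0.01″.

sin φ = 0.881188, cos φ = 0.472766, sin λ = 0.829691, cos λ = 0.558223.
East component: ΔE = −sin λ·ΔX + cos λ·ΔY = −(0.829691)(-575.3) + (0.558223)(-121.9) = 409.27 m.
1° of latitude spans 3600 × 30.90 = 111240 m; at latitude φ, 1° of longitude spans that × cos φ = 52590.5 m, so Δλ = 409.27 / 52590.5 × 3600 = 28.016″.

Δλ = 28.02″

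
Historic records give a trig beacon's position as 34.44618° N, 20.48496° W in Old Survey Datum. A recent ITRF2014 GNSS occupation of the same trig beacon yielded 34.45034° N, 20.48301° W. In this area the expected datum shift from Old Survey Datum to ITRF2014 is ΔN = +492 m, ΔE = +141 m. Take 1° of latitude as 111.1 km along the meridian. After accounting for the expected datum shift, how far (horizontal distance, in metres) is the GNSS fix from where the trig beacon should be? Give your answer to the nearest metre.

48 m

Observed coordinate differences: Δφ = +0.00416°, Δλ = +0.00195°.
Converting to metres (1° lat = 111100 m, cos φ = 0.824658): observed ΔN = 462.2 m, observed ΔE = 178.7 m.
Subtracting the expected shift leaves a residual of 462.2 − (492) = -29.8 m north and 178.7 − (141) = 37.7 m east.
Residual distance = √((-29.8)² + 37.7²) = 48.0 m.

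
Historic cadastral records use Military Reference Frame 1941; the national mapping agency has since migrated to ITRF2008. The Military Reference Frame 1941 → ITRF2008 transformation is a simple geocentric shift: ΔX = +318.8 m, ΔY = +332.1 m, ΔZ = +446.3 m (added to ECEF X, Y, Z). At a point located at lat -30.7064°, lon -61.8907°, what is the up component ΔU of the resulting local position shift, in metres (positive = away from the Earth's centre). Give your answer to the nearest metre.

ΔU = -351 m

At φ = -30.7064°, λ = -61.8907°: sin φ = -0.510639, cos φ = 0.859795, sin λ = -0.882050, cos λ = 0.471155.
ΔU = cos φ cos λ·ΔX + cos φ sin λ·ΔY + sin φ·ΔZ = (0.859795)(0.471155)(318.8) + (0.859795)(-0.882050)(332.1) + (-0.510639)(446.3) = -350.61 m.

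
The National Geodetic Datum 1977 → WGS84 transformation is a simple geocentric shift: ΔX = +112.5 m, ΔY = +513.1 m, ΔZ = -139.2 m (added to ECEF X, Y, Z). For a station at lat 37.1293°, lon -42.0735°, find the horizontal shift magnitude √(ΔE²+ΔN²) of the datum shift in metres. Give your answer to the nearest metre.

At φ = 37.1293°, λ = -42.0735°: sin φ = 0.603616, cos φ = 0.797275, sin λ = -0.670083, cos λ = 0.742286.
ΔE = −sin λ·ΔX + cos λ·ΔY = −(-0.670083)·(112.5) + (0.742286)·(513.1) = 456.25 m.
ΔN = −sin φ cos λ·ΔX − sin φ sin λ·ΔY + cos φ·ΔZ = −(0.603616)(0.742286)(112.5) − (0.603616)(-0.670083)(513.1) + (0.797275)(-139.2) = 46.15 m.
Horizontal magnitude = √(ΔE² + ΔN²) = √(456.25² + 46.15²) = 458.58 m.

459 m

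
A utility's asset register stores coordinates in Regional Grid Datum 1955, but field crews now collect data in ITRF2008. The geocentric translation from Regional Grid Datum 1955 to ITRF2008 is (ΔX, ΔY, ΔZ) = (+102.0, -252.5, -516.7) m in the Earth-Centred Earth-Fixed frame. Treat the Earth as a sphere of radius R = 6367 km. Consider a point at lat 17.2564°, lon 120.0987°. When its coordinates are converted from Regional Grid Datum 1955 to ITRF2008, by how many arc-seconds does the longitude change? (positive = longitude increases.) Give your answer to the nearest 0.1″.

Δλ = 1.3″

sin φ = 0.296648, cos φ = 0.954987, sin λ = 0.865163, cos λ = -0.501491.
East component: ΔE = −sin λ·ΔX + cos λ·ΔY = −(0.865163)(102.0) + (-0.501491)(-252.5) = 38.38 m.
1° of latitude spans πR/180 = 111125 m; at latitude φ, 1° of longitude spans that × cos φ = 106123.0 m, so Δλ = 38.38 / 106123.0 × 3600 = 1.302″.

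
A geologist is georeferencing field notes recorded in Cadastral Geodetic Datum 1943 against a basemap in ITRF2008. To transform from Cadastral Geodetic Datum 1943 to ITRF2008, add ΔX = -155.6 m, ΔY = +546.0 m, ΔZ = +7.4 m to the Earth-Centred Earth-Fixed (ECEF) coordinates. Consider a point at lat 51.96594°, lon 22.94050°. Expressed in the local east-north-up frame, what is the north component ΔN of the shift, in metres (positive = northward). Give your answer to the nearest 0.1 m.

At φ = 51.96594°, λ = 22.94050°: sin φ = 0.787645, cos φ = 0.616130, sin λ = 0.389775, cos λ = 0.920910.
ΔN = −sin φ cos λ·ΔX − sin φ sin λ·ΔY + cos φ·ΔZ = −(0.787645)(0.920910)(-155.6) − (0.787645)(0.389775)(546.0) + (0.616130)(7.4) = -50.20 m.

ΔN = -50.2 m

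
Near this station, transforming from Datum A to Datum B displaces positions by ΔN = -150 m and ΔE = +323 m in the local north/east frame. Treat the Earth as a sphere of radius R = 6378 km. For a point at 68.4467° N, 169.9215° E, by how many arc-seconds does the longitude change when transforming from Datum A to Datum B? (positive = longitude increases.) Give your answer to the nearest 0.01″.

Δλ = 28.43″

At latitude 68.4467°, cos φ = 0.367367.
One radian of longitude at latitude φ spans R cos φ, so Δλ = ΔE / (R cos φ) = 323.0 / (6378000 × 0.367367) = 1.3785e-04 rad = 28.434″.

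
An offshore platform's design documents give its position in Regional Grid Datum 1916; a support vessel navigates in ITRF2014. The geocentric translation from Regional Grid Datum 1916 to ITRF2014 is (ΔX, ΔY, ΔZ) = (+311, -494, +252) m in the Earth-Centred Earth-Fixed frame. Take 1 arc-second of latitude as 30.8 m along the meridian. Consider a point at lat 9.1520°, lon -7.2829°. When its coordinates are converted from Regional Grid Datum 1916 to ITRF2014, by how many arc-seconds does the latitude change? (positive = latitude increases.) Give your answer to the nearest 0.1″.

sin φ = 0.159054, cos φ = 0.987270, sin λ = -0.126769, cos λ = 0.991932.
North component: ΔN = −sin φ cos λ·ΔX − sin φ sin λ·ΔY + cos φ·ΔZ = −(0.159054)(0.991932)(311) − (0.159054)(-0.126769)(-494) + (0.987270)(252) = 189.76 m.
1° of latitude spans 3600 × 30.80 = 110880 m, so Δφ = 189.76 / 110880 × 3600 = 6.161″.

Δφ = 6.2″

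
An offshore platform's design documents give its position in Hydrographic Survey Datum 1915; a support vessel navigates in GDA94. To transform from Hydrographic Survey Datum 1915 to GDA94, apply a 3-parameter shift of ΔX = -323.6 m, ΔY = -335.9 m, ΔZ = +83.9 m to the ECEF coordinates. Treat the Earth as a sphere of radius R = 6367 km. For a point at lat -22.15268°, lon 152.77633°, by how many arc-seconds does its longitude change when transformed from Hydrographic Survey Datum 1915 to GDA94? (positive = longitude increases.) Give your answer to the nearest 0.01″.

sin φ = -0.377076, cos φ = 0.926182, sin λ = 0.457465, cos λ = -0.889227.
East component: ΔE = −sin λ·ΔX + cos λ·ΔY = −(0.457465)(-323.6) + (-0.889227)(-335.9) = 446.73 m.
1° of latitude spans πR/180 = 111125 m; at latitude φ, 1° of longitude spans that × cos φ = 102922.1 m, so Δλ = 446.73 / 102922.1 × 3600 = 15.626″.

Δλ = 15.63″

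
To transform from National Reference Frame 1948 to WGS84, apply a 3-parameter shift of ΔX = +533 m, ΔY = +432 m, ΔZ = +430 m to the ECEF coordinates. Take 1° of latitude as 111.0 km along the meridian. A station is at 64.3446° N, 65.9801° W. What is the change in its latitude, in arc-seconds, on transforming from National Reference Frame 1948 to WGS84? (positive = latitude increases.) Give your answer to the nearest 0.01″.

sin φ = 0.901414, cos φ = 0.432958, sin λ = -0.913404, cos λ = 0.407054.
North component: ΔN = −sin φ cos λ·ΔX − sin φ sin λ·ΔY + cos φ·ΔZ = −(0.901414)(0.407054)(533) − (0.901414)(-0.913404)(432) + (0.432958)(430) = 346.29 m.
1° of latitude spans 111000 m, so Δφ = 346.29 / 111000 × 3600 = 11.231″.

Δφ = 11.23″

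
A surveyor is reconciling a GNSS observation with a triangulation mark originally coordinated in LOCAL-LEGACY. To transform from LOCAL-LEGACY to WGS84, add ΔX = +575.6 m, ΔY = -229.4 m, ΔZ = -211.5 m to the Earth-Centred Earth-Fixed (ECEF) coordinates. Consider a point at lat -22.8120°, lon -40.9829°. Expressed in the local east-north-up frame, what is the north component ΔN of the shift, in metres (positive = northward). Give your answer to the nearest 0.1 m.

At φ = -22.8120°, λ = -40.9829°: sin φ = -0.387709, cos φ = 0.921782, sin λ = -0.655834, cos λ = 0.754905.
ΔN = −sin φ cos λ·ΔX − sin φ sin λ·ΔY + cos φ·ΔZ = −(-0.387709)(0.754905)(575.6) − (-0.387709)(-0.655834)(-229.4) + (0.921782)(-211.5) = 31.84 m.

ΔN = 31.8 m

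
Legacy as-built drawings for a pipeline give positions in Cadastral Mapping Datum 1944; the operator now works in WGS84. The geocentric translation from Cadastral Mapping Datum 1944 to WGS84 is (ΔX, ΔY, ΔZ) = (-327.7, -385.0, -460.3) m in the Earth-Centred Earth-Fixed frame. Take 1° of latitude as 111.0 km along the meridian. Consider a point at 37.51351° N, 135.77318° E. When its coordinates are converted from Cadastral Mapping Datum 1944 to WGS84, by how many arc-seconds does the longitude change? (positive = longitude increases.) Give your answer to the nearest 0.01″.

Δλ = 20.63″

sin φ = 0.608948, cos φ = 0.793210, sin λ = 0.697501, cos λ = -0.716584.
East component: ΔE = −sin λ·ΔX + cos λ·ΔY = −(0.697501)(-327.7) + (-0.716584)(-385.0) = 504.46 m.
1° of latitude spans 111000 m; at latitude φ, 1° of longitude spans that × cos φ = 88046.3 m, so Δλ = 504.46 / 88046.3 × 3600 = 20.626″.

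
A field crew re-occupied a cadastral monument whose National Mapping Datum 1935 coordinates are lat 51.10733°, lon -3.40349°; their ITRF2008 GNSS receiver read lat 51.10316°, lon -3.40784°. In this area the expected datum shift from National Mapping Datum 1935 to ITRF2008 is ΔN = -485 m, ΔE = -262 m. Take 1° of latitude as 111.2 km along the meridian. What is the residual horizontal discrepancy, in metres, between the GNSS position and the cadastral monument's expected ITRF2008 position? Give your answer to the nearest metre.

Observed coordinate differences: Δφ = -0.00417°, Δλ = -0.00435°.
Converting to metres (1° lat = 111200 m, cos φ = 0.627863): observed ΔN = -463.7 m, observed ΔE = -303.7 m.
Subtracting the expected shift leaves a residual of -463.7 − (-485) = 21.3 m north and -303.7 − (-262) = -41.7 m east.
Residual distance = √(21.3² + (-41.7)²) = 46.8 m.

47 m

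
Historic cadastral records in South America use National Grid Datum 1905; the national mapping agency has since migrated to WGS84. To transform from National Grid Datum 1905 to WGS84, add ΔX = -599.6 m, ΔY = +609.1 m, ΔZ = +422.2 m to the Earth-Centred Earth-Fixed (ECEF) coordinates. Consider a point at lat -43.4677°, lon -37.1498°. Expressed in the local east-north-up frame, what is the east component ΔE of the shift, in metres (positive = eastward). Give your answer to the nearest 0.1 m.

At φ = -43.4677°, λ = -37.1498°: sin φ = -0.687946, cos φ = 0.725762, sin λ = -0.603901, cos λ = 0.797059.
ΔE = −sin λ·ΔX + cos λ·ΔY = −(-0.603901)·(-599.6) + (0.797059)·(609.1) = 123.39 m.

ΔE = 123.4 m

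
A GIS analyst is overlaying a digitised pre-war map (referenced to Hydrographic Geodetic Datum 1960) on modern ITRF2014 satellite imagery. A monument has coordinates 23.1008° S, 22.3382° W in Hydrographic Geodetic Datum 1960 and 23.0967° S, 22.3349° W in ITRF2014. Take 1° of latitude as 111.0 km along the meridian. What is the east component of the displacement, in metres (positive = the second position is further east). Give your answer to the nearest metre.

ΔE = 337 m

Δφ = -23.0967° − -23.1008° = +0.0041°; Δλ = -22.3349° − -22.3382° = +0.0033°.
ΔN = Δφ × 111000 = 455.1 m; ΔE = Δλ × 111000 × cos(-23.1008°) = +0.0033 × 111000 × 0.919816 = 336.9 m.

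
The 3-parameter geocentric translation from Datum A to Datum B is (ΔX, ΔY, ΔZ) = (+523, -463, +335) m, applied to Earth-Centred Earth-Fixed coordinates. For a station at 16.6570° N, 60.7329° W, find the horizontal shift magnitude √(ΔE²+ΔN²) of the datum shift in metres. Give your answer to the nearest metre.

265 m

At φ = 16.6570°, λ = -60.7329°: sin φ = 0.286642, cos φ = 0.958038, sin λ = -0.872350, cos λ = 0.488882.
ΔE = −sin λ·ΔX + cos λ·ΔY = −(-0.872350)·(523) + (0.488882)·(-463) = 229.89 m.
ΔN = −sin φ cos λ·ΔX − sin φ sin λ·ΔY + cos φ·ΔZ = −(0.286642)(0.488882)(523) − (0.286642)(-0.872350)(-463) + (0.958038)(335) = 131.88 m.
Horizontal magnitude = √(ΔE² + ΔN²) = √(229.89² + 131.88²) = 265.03 m.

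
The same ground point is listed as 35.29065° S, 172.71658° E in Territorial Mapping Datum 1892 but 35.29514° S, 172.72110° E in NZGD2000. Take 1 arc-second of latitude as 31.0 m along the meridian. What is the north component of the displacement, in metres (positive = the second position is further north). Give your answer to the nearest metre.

ΔN = -501 m

Δφ = -35.29514° − -35.29065° = -0.00449°; Δλ = 172.72110° − 172.71658° = +0.00452°.
1° of latitude = 3600 × 31.00 = 111600 m.
ΔN = Δφ × 111600 = -501.1 m; ΔE = Δλ × 111600 × cos(-35.29065°) = +0.00452 × 111600 × 0.816232 = 411.7 m.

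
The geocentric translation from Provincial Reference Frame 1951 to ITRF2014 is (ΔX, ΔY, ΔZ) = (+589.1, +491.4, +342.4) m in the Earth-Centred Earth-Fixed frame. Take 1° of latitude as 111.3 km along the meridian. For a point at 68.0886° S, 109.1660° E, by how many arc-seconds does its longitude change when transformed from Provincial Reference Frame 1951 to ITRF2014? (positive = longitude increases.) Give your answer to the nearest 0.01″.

Δλ = -62.21″

sin φ = -0.927762, cos φ = 0.373172, sin λ = 0.944571, cos λ = -0.328306.
East component: ΔE = −sin λ·ΔX + cos λ·ΔY = −(0.944571)(589.1) + (-0.328306)(491.4) = -717.78 m.
1° of latitude spans 111300 m; at latitude φ, 1° of longitude spans that × cos φ = 41534.1 m, so Δλ = -717.78 / 41534.1 × 3600 = -62.214″.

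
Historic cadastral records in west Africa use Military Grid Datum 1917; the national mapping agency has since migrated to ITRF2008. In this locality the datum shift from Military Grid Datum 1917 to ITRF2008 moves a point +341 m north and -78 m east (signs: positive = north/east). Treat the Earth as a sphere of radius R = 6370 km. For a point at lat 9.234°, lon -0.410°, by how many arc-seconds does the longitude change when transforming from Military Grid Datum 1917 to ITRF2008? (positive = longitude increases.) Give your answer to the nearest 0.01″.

Δλ = -2.56″

At latitude 9.234°, cos φ = 0.987041.
One radian of longitude at latitude φ spans R cos φ, so Δλ = ΔE / (R cos φ) = -78.0 / (6370000 × 0.987041) = -1.2406e-05 rad = -2.559″.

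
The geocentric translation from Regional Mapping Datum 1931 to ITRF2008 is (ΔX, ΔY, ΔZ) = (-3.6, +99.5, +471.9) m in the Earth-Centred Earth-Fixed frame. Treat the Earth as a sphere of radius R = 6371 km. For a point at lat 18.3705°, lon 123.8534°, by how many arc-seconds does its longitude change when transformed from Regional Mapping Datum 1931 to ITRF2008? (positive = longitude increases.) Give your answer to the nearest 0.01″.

Δλ = -1.79″

sin φ = 0.315160, cos φ = 0.949038, sin λ = 0.830466, cos λ = -0.557070.
East component: ΔE = −sin λ·ΔX + cos λ·ΔY = −(0.830466)(-3.6) + (-0.557070)(99.5) = -52.44 m.
1° of latitude spans πR/180 = 111195 m; at latitude φ, 1° of longitude spans that × cos φ = 105528.3 m, so Δλ = -52.44 / 105528.3 × 3600 = -1.789″.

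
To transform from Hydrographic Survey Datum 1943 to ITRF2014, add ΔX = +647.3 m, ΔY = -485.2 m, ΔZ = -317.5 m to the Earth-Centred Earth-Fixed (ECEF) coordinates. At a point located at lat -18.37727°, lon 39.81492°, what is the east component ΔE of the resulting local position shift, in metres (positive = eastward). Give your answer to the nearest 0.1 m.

ΔE = -787.2 m

At φ = -18.37727°, λ = 39.81492°: sin φ = -0.315273, cos φ = 0.949001, sin λ = 0.640310, cos λ = 0.768117.
ΔE = −sin λ·ΔX + cos λ·ΔY = −(0.640310)·(647.3) + (0.768117)·(-485.2) = -787.16 m.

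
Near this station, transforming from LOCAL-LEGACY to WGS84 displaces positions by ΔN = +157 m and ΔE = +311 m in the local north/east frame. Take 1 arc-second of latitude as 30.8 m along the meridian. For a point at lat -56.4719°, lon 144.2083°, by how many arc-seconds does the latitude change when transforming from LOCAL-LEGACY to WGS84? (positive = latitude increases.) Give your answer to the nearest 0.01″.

1″ of latitude = 30.80 m, so Δφ = 157.0 / 30.80 = 5.097″.

Δφ = 5.10″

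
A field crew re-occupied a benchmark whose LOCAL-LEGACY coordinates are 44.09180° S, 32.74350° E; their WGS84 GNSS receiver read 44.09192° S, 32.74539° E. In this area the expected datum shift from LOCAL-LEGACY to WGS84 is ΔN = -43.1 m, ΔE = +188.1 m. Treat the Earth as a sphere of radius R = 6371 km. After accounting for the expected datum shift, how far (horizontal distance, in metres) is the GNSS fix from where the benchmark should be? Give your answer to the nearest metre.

Observed coordinate differences: Δφ = -0.00012°, Δλ = +0.00189°.
Converting to metres (1° lat = 111195 m, cos φ = 0.718226): observed ΔN = -13.3 m, observed ΔE = 150.9 m.
Subtracting the expected shift leaves a residual of -13.3 − (-43.1) = 29.8 m north and 150.9 − (188.1) = -37.2 m east.
Residual distance = √(29.8² + (-37.2)²) = 47.6 m.

48 m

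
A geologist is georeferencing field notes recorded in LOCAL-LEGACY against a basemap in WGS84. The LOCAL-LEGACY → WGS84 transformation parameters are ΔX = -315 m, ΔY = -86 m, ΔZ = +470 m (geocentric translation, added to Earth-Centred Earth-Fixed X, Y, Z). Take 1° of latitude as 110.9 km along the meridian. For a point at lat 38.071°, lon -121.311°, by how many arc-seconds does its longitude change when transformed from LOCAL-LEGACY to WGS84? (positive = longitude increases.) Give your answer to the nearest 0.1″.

Δλ = -9.3″

sin φ = 0.616637, cos φ = 0.787247, sin λ = -0.854359, cos λ = -0.519683.
East component: ΔE = −sin λ·ΔX + cos λ·ΔY = −(-0.854359)(-315) + (-0.519683)(-86) = -224.43 m.
1° of latitude spans 110900 m; at latitude φ, 1° of longitude spans that × cos φ = 87305.7 m, so Δλ = -224.43 / 87305.7 × 3600 = -9.254″.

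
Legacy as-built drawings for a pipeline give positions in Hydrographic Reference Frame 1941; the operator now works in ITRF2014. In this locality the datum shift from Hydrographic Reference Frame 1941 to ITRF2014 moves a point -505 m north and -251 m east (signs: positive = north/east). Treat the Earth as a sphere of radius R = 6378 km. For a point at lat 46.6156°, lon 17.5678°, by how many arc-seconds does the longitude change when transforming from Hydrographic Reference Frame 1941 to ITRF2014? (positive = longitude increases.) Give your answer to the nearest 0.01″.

At latitude 46.6156°, cos φ = 0.686890.
One radian of longitude at latitude φ spans R cos φ, so Δλ = ΔE / (R cos φ) = -251.0 / (6378000 × 0.686890) = -5.7293e-05 rad = -11.818″.

Δλ = -11.82″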